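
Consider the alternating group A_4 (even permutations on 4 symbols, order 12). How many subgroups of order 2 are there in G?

3

|G| = 12 and 2 | 12, so subgroups of order 2 are possible by Lagrange.
The subgroups of order 2 are: {e, (1 2)(3 4)}; {e, (1 3)(2 4)}; {e, (1 4)(2 3)}.
So G has 3 subgroups of order 2.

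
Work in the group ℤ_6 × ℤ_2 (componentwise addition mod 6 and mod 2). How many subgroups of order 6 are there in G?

3

|G| = 12 and 6 | 12, so subgroups of order 6 are possible by Lagrange.
The subgroups of order 6 are: {(0,0), (0,1), (2,0), (2,1), (4,0), (4,1)}; {(0,0), (1,0), (2,0), (3,0), (4,0), (5,0)}; {(0,0), (1,1), (2,0), (3,1), (4,0), (5,1)}.
So G has 3 subgroups of order 6.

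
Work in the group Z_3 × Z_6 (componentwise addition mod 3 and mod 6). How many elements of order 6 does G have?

8

An element (a,b) has order lcm(ord(a), ord(b)); count pairs with lcm equal to 6.
Enumerating gives 8 such elements.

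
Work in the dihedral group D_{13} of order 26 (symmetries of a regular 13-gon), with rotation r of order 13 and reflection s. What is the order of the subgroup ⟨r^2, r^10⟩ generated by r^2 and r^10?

|⟨r^2⟩| = 13 and |⟨r^10⟩| = 13, so |H| is a multiple of lcm(13, 13) = 13 and divides |G| = 26.
Closing under the operation: H = {e, r, r^2, r^3, r^4, r^5, r^6, r^7, r^8, r^9, r^10, r^11, r^12}, so |H| = 13.

13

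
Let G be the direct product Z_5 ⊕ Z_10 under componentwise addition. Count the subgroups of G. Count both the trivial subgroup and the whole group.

|G| = 50, so by Lagrange every subgroup order divides 50. Divisors: 1, 2, 5, 10, 25, 50.
Subgroups by order — order 1: 1; order 2: 1; order 5: 6; order 10: 6; order 25: 1; order 50: 1.
Total: 1 + 1 + 6 + 6 + 1 + 1 = 16.

16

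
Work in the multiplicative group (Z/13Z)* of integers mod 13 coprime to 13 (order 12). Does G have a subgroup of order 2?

Yes

2 | 12. A subgroup of order 2 is {1, 12}.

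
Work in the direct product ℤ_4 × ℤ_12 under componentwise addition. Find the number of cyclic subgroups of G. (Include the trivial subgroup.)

20

Each element a generates a cyclic subgroup ⟨a⟩; distinct elements may generate the same one (a cyclic group of order d has φ(d) generators).
Cyclic subgroups by order — order 1: 1; order 2: 3; order 3: 1; order 4: 6; order 6: 3; order 12: 6.
Total: 20.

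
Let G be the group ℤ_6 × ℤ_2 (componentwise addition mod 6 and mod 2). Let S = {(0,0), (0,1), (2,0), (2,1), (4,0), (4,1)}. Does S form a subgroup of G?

|S| = 6 divides |G| = 12, consistent with Lagrange.
S contains the identity, every element's inverse is in S, and S is closed under +: it is a subgroup.
In fact S = ⟨(2,1)⟩.

Yes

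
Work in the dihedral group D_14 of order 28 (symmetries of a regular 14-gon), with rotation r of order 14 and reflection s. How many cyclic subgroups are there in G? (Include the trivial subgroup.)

18

Group the elements of G by the cyclic subgroup they generate; each cyclic subgroup of order d accounts for φ(d) elements.
Cyclic subgroups by order — order 1: 1; order 2: 15; order 7: 1; order 14: 1.
Total: 18.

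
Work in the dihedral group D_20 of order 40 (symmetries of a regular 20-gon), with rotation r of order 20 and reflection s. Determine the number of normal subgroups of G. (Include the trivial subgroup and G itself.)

G has 48 subgroups. Checking conjugation-invariance by order — order 1: 1/1 normal; order 2: 1/21 normal; order 4: 1/11 normal; order 5: 1/1 normal; order 8: 0/5 normal; order 10: 1/5 normal; order 20: 3/3 normal; order 40: 1/1 normal.
Total normal subgroups: 9.

9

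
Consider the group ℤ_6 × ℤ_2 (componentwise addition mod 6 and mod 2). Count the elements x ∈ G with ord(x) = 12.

An element (a,b) has order lcm(ord(a), ord(b)); count pairs with lcm equal to 12.
Enumerating gives 0 such elements.

0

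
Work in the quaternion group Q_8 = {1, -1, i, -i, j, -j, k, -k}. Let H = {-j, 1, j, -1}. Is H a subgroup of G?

Yes

|H| = 4 divides |G| = 8, consistent with Lagrange.
H contains the identity, every element's inverse is in H, and H is closed under ·: it is a subgroup.
In fact H = ⟨j⟩.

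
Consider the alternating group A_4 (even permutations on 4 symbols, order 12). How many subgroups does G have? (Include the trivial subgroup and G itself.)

|G| = 12, so by Lagrange every subgroup order divides 12. Divisors: 1, 2, 3, 4, 6, 12.
Subgroups by order — order 1: 1; order 2: 3; order 3: 4; order 4: 1; order 6: 0; order 12: 1.
Total: 1 + 3 + 4 + 1 + 0 + 1 = 10.

10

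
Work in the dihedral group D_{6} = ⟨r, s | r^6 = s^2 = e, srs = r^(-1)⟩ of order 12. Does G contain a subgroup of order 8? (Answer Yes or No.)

No

8 does not divide |G| = 12, so by Lagrange no subgroup of order 8 exists.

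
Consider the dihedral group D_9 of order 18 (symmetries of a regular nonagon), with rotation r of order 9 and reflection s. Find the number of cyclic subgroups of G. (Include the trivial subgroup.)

A cyclic subgroup of order d is generated by each of its φ(d) elements of order d, so the cyclic subgroups of order d number (#elements of order d)/φ(d).
Cyclic subgroups by order — order 1: 1; order 2: 9; order 3: 1; order 9: 1.
Total: 12.

12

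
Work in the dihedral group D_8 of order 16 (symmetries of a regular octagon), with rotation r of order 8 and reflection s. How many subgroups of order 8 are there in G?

|G| = 16 and 8 | 16, so subgroups of order 8 are possible by Lagrange.
The subgroups of order 8 are: {e, r, r^2, r^3, r^4, r^5, r^6, r^7}; {e, r^2, r^4, r^6, s, r^2s, r^4s, r^6s}; {e, r^2, r^4, r^6, rs, r^3s, r^5s, r^7s}.
So G has 3 subgroups of order 8.

3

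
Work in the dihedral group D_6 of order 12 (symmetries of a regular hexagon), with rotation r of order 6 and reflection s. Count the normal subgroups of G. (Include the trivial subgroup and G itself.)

7

G has 16 subgroups. Checking conjugation-invariance by order — order 1: 1/1 normal; order 2: 1/7 normal; order 3: 1/1 normal; order 4: 0/3 normal; order 6: 3/3 normal; order 12: 1/1 normal.
Total normal subgroups: 7.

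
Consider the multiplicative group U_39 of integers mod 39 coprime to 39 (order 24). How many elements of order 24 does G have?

0

No element of G has order 24 (even though 24 | 24).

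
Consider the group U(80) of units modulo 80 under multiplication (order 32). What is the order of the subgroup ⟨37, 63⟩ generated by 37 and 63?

|⟨37⟩| = 4 and |⟨63⟩| = 4, so |H| is a multiple of lcm(4, 4) = 4 and divides |G| = 32.
Closing under the operation: H = {1, 7, 9, 11, 13, 19, 23, 37, 41, 47, 49, 51, 53, 59, 63, 77}, so |H| = 16.

16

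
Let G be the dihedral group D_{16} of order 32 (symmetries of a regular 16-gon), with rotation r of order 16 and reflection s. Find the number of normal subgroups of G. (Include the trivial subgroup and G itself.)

8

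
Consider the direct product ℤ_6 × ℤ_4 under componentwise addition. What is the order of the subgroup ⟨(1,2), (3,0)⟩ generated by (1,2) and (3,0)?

|⟨(1,2)⟩| = 6 and |⟨(3,0)⟩| = 2, so |H| is a multiple of lcm(6, 2) = 6 and divides |G| = 24.
Closing under the operation: H = {(0,0), (0,2), (1,0), (1,2), (2,0), (2,2), (3,0), (3,2), (4,0), (4,2), (5,0), (5,2)}, so |H| = 12.

12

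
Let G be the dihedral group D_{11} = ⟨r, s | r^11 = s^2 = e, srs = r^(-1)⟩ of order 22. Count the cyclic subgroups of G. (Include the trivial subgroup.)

Each element a generates a cyclic subgroup ⟨a⟩; distinct elements may generate the same one (a cyclic group of order d has φ(d) generators).
Cyclic subgroups by order — order 1: 1; order 2: 11; order 11: 1.
Total: 13.

13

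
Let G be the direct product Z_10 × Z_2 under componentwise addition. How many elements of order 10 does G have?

12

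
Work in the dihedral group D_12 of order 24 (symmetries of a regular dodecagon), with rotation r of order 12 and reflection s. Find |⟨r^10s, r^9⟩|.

8

|⟨r^10s⟩| = 2 and |⟨r^9⟩| = 4, so |H| is a multiple of lcm(2, 4) = 4 and divides |G| = 24.
Closing under the operation: H = {e, r^3, r^6, r^9, rs, r^4s, r^7s, r^10s}, so |H| = 8.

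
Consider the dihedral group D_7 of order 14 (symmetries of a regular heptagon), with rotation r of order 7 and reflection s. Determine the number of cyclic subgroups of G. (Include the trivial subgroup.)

9

Each element a generates a cyclic subgroup ⟨a⟩; distinct elements may generate the same one (a cyclic group of order d has φ(d) generators).
Cyclic subgroups by order — order 1: 1; order 2: 7; order 7: 1.
Total: 9.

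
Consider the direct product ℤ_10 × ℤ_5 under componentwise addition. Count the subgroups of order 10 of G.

6

|G| = 50 and 10 | 50, so subgroups of order 10 are possible by Lagrange.
The subgroups of order 10 are: {(0,0), (0,1), (0,2), (0,3), (0,4), (5,0), (5,1), (5,2), (5,3), (5,4)}; {(0,0), (1,0), (2,0), (3,0), (4,0), (5,0), (6,0), (7,0), (8,0), (9,0)}; {(0,0), (1,1), (2,2), (3,3), (4,4), (5,0), (6,1), (7,2), (8,3), (9,4)}; {(0,0), (1,2), (2,4), (3,1), (4,3), (5,0), (6,2), (7,4), (8,1), (9,3)}; … (6 in all).
So G has 6 subgroups of order 10.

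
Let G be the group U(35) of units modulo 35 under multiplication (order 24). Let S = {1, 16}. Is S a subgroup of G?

16 ∈ S but its inverse 11 ∉ S, so S is not a subgroup.

No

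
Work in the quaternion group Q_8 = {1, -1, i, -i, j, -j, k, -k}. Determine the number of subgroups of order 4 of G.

3

|G| = 8 and 4 | 8, so subgroups of order 4 are possible by Lagrange.
The subgroups of order 4 are: {1, -1, i, -i}; {1, -1, j, -j}; {1, -1, k, -k}.
So G has 3 subgroups of order 4.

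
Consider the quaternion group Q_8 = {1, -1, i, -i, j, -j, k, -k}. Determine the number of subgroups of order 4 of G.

|G| = 8 and 4 | 8, so subgroups of order 4 are possible by Lagrange.
The subgroups of order 4 are: {1, -1, i, -i}; {1, -1, j, -j}; {1, -1, k, -k}.
So G has 3 subgroups of order 4.

3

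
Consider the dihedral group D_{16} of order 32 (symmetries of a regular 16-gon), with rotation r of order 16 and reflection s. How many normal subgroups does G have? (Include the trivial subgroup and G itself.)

8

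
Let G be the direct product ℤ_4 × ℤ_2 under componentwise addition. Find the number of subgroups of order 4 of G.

|G| = 8 and 4 | 8, so subgroups of order 4 are possible by Lagrange.
The subgroups of order 4 are: {(0,0), (0,1), (2,0), (2,1)}; {(0,0), (1,0), (2,0), (3,0)}; {(0,0), (1,1), (2,0), (3,1)}.
So G has 3 subgroups of order 4.

3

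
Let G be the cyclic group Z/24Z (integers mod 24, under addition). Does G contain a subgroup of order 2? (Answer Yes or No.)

Yes

2 | 24. A subgroup of order 2 is {0, 12}.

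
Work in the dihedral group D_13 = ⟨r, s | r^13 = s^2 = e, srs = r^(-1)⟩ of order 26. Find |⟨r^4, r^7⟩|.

13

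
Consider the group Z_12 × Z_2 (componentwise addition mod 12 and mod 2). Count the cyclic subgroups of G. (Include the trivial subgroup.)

12

A cyclic subgroup of order d is generated by each of its φ(d) elements of order d, so the cyclic subgroups of order d number (#elements of order d)/φ(d).
Cyclic subgroups by order — order 1: 1; order 2: 3; order 3: 1; order 4: 2; order 6: 3; order 12: 2.
Total: 12.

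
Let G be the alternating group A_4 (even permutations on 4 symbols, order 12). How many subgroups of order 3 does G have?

|G| = 12 and 3 | 12, so subgroups of order 3 are possible by Lagrange.
The subgroups of order 3 are: {e, (1 2 3), (1 3 2)}; {e, (1 2 4), (1 4 2)}; {e, (1 3 4), (1 4 3)}; {e, (2 3 4), (2 4 3)}.
So G has 4 subgroups of order 3.

4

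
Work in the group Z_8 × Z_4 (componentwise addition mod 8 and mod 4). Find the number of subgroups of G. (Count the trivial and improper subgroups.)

|G| = 32, so by Lagrange every subgroup order divides 32. Divisors: 1, 2, 4, 8, 16, 32.
Subgroups by order — order 1: 1; order 2: 3; order 4: 7; order 8: 7; order 16: 3; order 32: 1.
Total: 1 + 3 + 7 + 7 + 3 + 1 = 22.

22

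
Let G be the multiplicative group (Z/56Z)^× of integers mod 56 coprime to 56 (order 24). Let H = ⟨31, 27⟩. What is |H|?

12

|⟨31⟩| = 6 and |⟨27⟩| = 2, so |H| is a multiple of lcm(6, 2) = 6 and divides |G| = 24.
Closing under the operation: H = {1, 3, 9, 19, 25, 27, 29, 31, 37, 47, 53, 55}, so |H| = 12.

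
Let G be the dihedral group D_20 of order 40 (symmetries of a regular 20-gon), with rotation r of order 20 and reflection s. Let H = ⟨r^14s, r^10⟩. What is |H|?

|⟨r^14s⟩| = 2 and |⟨r^10⟩| = 2, so |H| is a multiple of lcm(2, 2) = 2 and divides |G| = 40.
Closing under the operation: H = {e, r^10, r^4s, r^14s}, so |H| = 4.

4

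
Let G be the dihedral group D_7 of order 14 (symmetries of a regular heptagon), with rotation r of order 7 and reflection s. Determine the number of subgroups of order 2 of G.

|G| = 14 and 2 | 14, so subgroups of order 2 are possible by Lagrange.
The subgroups of order 2 are: {e, r^2s}; {e, r^3s}; {e, r^4s}; {e, r^5s}; … (7 in all).
So G has 7 subgroups of order 2.

7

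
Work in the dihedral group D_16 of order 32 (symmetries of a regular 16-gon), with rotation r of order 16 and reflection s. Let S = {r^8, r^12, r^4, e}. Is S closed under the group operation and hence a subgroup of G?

Yes

|S| = 4 divides |G| = 32, consistent with Lagrange.
S contains the identity, every element's inverse is in S, and S is closed under ·: it is a subgroup.
In fact S = ⟨r^12⟩.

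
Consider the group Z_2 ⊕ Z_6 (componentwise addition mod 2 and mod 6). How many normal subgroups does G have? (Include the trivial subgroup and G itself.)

10

G is abelian, so every subgroup is normal.
G has 10 subgroups in total, hence 10 normal subgroups.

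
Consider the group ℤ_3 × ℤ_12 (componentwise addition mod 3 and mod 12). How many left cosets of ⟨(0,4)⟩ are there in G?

12

|⟨(0,4)⟩| = 3 and |G| = 36.
By Lagrange, [G : H] = |G|/|H| = 36/3 = 12.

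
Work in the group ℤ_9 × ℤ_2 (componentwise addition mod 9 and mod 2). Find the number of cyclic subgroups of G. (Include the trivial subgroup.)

6

Group the elements of G by the cyclic subgroup they generate; each cyclic subgroup of order d accounts for φ(d) elements.
Cyclic subgroups by order — order 1: 1; order 2: 1; order 3: 1; order 6: 1; order 9: 1; order 18: 1.
Total: 6.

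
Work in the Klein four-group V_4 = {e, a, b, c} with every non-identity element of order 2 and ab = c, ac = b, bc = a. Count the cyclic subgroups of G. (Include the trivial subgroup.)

4

Group the elements of G by the cyclic subgroup they generate; each cyclic subgroup of order d accounts for φ(d) elements.
Cyclic subgroups by order — order 1: 1; order 2: 3.
Total: 4.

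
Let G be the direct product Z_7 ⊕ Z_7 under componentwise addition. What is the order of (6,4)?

The order of (6,4) in Z_7 × Z_7 is lcm(ord(6) in Z_7, ord(4) in Z_7).
ord(6) = 7 and ord(4) = 7, so |⟨(6,4)⟩| = lcm(7, 7) = 7.

7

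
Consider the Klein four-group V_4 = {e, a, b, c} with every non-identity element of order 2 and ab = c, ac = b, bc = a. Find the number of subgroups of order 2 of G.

|G| = 4 and 2 | 4, so subgroups of order 2 are possible by Lagrange.
The subgroups of order 2 are: {e, a}; {e, b}; {e, c}.
So G has 3 subgroups of order 2.

3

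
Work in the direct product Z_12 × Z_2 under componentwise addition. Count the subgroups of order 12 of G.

|G| = 24 and 12 | 24, so subgroups of order 12 are possible by Lagrange.
The subgroups of order 12 are: {(0,0), (0,1), (2,0), (2,1), (4,0), (4,1), (6,0), (6,1), (8,0), (8,1), (10,0), (10,1)}; {(0,0), (1,0), (2,0), (3,0), (4,0), (5,0), (6,0), (7,0), (8,0), (9,0), (10,0), (11,0)}; {(0,0), (1,1), (2,0), (3,1), (4,0), (5,1), (6,0), (7,1), (8,0), (9,1), (10,0), (11,1)}.
So G has 3 subgroups of order 12.

3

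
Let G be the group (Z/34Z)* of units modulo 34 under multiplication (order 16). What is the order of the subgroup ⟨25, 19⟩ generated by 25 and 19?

|⟨25⟩| = 8 and |⟨19⟩| = 8, so |H| is a multiple of lcm(8, 8) = 8 and divides |G| = 16.
Closing under the operation: H = {1, 9, 13, 15, 19, 21, 25, 33}, so |H| = 8.

8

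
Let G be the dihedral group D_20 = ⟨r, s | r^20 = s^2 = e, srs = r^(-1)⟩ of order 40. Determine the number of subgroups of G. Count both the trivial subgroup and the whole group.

48

|G| = 40, so by Lagrange every subgroup order divides 40. Divisors: 1, 2, 4, 5, 8, 10, 20, 40.
Subgroups by order — order 1: 1; order 2: 21; order 4: 11; order 5: 1; order 8: 5; order 10: 5; order 20: 3; order 40: 1.
Total: 1 + 21 + 11 + 1 + 5 + 5 + 3 + 1 = 48.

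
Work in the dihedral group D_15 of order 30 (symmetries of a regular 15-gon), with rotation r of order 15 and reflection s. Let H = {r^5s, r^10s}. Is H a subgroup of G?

No

The identity e ∉ H, so H is not a subgroup.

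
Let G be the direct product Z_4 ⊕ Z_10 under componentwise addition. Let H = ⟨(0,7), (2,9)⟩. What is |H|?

20

|⟨(0,7)⟩| = 10 and |⟨(2,9)⟩| = 10, so |H| is a multiple of lcm(10, 10) = 10 and divides |G| = 40.
Closing under the operation: H = {(0,0), (0,1), (0,2), (0,3), (0,4), (0,5), (0,6), (0,7), (0,8), (0,9), (2,0), (2,1), (2,2), (2,3), (2,4), (2,5), (2,6), (2,7), (2,8), (2,9)}, so |H| = 20.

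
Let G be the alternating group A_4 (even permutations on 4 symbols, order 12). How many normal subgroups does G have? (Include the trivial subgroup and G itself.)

3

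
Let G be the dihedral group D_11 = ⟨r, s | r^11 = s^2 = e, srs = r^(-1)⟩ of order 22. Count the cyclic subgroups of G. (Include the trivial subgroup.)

Group the elements of G by the cyclic subgroup they generate; each cyclic subgroup of order d accounts for φ(d) elements.
Cyclic subgroups by order — order 1: 1; order 2: 11; order 11: 1.
Total: 13.

13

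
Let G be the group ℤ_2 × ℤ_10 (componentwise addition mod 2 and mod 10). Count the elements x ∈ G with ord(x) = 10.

An element (a,b) has order lcm(ord(a), ord(b)); count pairs with lcm equal to 10.
Enumerating gives 12 such elements.

12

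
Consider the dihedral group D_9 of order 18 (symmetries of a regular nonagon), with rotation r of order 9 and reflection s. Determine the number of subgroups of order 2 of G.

9

|G| = 18 and 2 | 18, so subgroups of order 2 are possible by Lagrange.
The subgroups of order 2 are: {e, r^2s}; {e, r^3s}; {e, r^4s}; {e, r^5s}; … (9 in all).
So G has 9 subgroups of order 2.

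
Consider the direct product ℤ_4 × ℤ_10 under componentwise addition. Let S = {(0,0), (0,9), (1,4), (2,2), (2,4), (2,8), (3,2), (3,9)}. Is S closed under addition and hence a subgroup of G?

No

(2,4) ∈ S but its inverse (2,6) ∉ S, so S is not a subgroup.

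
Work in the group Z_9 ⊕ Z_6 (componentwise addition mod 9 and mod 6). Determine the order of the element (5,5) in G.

18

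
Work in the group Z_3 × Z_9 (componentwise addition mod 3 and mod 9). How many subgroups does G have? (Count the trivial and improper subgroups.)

10

|G| = 27, so by Lagrange every subgroup order divides 27. Divisors: 1, 3, 9, 27.
Subgroups by order — order 1: 1; order 3: 4; order 9: 4; order 27: 1.
Total: 1 + 4 + 4 + 1 = 10.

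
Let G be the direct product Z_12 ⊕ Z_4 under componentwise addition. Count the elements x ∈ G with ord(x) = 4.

An element (a,b) has order lcm(ord(a), ord(b)); count pairs with lcm equal to 4.
Enumerating gives 12 such elements.

12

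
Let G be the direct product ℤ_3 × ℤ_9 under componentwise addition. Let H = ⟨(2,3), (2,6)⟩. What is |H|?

|⟨(2,3)⟩| = 3 and |⟨(2,6)⟩| = 3, so |H| is a multiple of lcm(3, 3) = 3 and divides |G| = 27.
Closing under the operation: H = {(0,0), (0,3), (0,6), (1,0), (1,3), (1,6), (2,0), (2,3), (2,6)}, so |H| = 9.

9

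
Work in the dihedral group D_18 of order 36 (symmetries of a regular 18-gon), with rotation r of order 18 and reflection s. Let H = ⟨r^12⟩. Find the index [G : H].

12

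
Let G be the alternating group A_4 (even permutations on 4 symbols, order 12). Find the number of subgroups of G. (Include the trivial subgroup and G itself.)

|G| = 12, so by Lagrange every subgroup order divides 12. Divisors: 1, 2, 3, 4, 6, 12.
Subgroups by order — order 1: 1; order 2: 3; order 3: 4; order 4: 1; order 6: 0; order 12: 1.
Total: 1 + 3 + 4 + 1 + 0 + 1 = 10.

10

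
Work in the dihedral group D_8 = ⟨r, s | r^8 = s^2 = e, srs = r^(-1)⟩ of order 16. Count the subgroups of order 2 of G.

|G| = 16 and 2 | 16, so subgroups of order 2 are possible by Lagrange.
The subgroups of order 2 are: {e, r^2s}; {e, r^3s}; {e, r^4}; {e, r^4s}; … (9 in all).
So G has 9 subgroups of order 2.

9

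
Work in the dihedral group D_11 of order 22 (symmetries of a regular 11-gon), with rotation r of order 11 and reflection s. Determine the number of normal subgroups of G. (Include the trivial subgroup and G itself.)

3

G has 14 subgroups. Checking conjugation-invariance by order — order 1: 1/1 normal; order 2: 0/11 normal; order 11: 1/1 normal; order 22: 1/1 normal.
Total normal subgroups: 3.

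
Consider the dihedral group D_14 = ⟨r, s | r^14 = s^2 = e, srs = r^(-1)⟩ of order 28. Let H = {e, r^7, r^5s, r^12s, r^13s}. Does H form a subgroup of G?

|H| = 5 does not divide |G| = 28, so by Lagrange H is not a subgroup.

No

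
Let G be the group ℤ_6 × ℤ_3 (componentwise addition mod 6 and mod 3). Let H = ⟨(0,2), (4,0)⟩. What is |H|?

|⟨(0,2)⟩| = 3 and |⟨(4,0)⟩| = 3, so |H| is a multiple of lcm(3, 3) = 3 and divides |G| = 18.
Closing under the operation: H = {(0,0), (0,1), (0,2), (2,0), (2,1), (2,2), (4,0), (4,1), (4,2)}, so |H| = 9.

9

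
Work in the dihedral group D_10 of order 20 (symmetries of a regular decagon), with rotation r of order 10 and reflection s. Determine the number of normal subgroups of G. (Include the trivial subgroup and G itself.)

7

G has 22 subgroups. Checking conjugation-invariance by order — order 1: 1/1 normal; order 2: 1/11 normal; order 4: 0/5 normal; order 5: 1/1 normal; order 10: 3/3 normal; order 20: 1/1 normal.
Total normal subgroups: 7.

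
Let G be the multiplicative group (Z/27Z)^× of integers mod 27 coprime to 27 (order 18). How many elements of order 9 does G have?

The elements of order 9 are: 4, 7, 13, 16, 22, 25.
That's 6.

6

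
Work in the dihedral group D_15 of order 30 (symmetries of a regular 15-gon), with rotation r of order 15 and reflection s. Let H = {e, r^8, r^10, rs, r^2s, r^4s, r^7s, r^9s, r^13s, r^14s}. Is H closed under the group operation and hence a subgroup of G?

r^8 ∈ H but its inverse r^7 ∉ H, so H is not a subgroup.

No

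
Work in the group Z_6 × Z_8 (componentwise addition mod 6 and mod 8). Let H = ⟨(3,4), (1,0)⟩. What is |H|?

12

|⟨(3,4)⟩| = 2 and |⟨(1,0)⟩| = 6, so |H| is a multiple of lcm(2, 6) = 6 and divides |G| = 48.
Closing under the operation: H = {(0,0), (0,4), (1,0), (1,4), (2,0), (2,4), (3,0), (3,4), (4,0), (4,4), (5,0), (5,4)}, so |H| = 12.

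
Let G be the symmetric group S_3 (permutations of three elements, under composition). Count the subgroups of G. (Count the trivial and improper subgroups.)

6

|G| = 6, so by Lagrange every subgroup order divides 6. Divisors: 1, 2, 3, 6.
Subgroups by order — order 1: 1; order 2: 3; order 3: 1; order 6: 1.
Total: 1 + 3 + 1 + 1 = 6.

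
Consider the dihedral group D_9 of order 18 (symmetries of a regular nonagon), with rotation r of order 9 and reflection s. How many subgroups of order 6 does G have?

3

|G| = 18 and 6 | 18, so subgroups of order 6 are possible by Lagrange.
The subgroups of order 6 are: {e, r^3, r^6, r^2s, r^5s, r^8s}; {e, r^3, r^6, s, r^3s, r^6s}; {e, r^3, r^6, rs, r^4s, r^7s}.
So G has 3 subgroups of order 6.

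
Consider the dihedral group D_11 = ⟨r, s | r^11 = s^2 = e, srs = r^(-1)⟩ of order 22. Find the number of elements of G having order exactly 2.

Enumerating element orders in G gives 11 elements of order 2.

11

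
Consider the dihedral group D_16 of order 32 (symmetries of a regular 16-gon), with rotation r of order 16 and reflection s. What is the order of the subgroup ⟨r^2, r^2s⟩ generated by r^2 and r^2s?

16

|⟨r^2⟩| = 8 and |⟨r^2s⟩| = 2, so |H| is a multiple of lcm(8, 2) = 8 and divides |G| = 32.
Closing under the operation: H = {e, r^2, r^4, r^6, r^8, r^10, r^12, r^14, s, r^2s, r^4s, r^6s, r^8s, r^10s, r^12s, r^14s}, so |H| = 16.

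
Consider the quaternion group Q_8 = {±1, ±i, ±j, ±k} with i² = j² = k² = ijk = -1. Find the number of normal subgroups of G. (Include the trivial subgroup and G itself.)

G has 6 subgroups. Checking conjugation-invariance by order — order 1: 1/1 normal; order 2: 1/1 normal; order 4: 3/3 normal; order 8: 1/1 normal.
Total normal subgroups: 6.

6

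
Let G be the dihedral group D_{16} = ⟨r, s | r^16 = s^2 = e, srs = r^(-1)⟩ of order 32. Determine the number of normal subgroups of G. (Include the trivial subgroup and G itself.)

8

G has 36 subgroups. Checking conjugation-invariance by order — order 1: 1/1 normal; order 2: 1/17 normal; order 4: 1/9 normal; order 8: 1/5 normal; order 16: 3/3 normal; order 32: 1/1 normal.
Total normal subgroups: 8.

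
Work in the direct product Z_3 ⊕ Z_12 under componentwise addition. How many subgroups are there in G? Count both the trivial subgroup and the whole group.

18

|G| = 36, so by Lagrange every subgroup order divides 36. Divisors: 1, 2, 3, 4, 6, 9, 12, 18, 36.
Subgroups by order — order 1: 1; order 2: 1; order 3: 4; order 4: 1; order 6: 4; order 9: 1; order 12: 4; order 18: 1; order 36: 1.
Total: 1 + 1 + 4 + 1 + 4 + 1 + 4 + 1 + 1 = 18.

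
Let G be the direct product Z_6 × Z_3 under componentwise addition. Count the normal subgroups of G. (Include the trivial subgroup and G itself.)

12

G is abelian, so every subgroup is normal.
G has 12 subgroups in total, hence 12 normal subgroups.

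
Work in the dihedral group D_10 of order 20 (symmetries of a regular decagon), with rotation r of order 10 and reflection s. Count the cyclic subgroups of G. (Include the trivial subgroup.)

Each element a generates a cyclic subgroup ⟨a⟩; distinct elements may generate the same one (a cyclic group of order d has φ(d) generators).
Cyclic subgroups by order — order 1: 1; order 2: 11; order 5: 1; order 10: 1.
Total: 14.

14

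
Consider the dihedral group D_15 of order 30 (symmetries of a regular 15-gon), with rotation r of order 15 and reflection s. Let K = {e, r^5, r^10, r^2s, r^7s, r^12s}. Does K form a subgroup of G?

Yes

|K| = 6 divides |G| = 30, consistent with Lagrange.
K contains the identity, every element's inverse is in K, and K is closed under ·: it is a subgroup.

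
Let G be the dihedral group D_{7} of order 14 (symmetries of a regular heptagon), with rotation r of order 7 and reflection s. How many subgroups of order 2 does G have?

7

|G| = 14 and 2 | 14, so subgroups of order 2 are possible by Lagrange.
The subgroups of order 2 are: {e, r^2s}; {e, r^3s}; {e, r^4s}; {e, r^5s}; … (7 in all).
So G has 7 subgroups of order 2.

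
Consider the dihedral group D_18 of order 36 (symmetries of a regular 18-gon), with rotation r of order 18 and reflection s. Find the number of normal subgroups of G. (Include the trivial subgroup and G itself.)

9

G has 45 subgroups. Checking conjugation-invariance by order — order 1: 1/1 normal; order 2: 1/19 normal; order 3: 1/1 normal; order 4: 0/9 normal; order 6: 1/7 normal; order 9: 1/1 normal; order 12: 0/3 normal; order 18: 3/3 normal; order 36: 1/1 normal.
Total normal subgroups: 9.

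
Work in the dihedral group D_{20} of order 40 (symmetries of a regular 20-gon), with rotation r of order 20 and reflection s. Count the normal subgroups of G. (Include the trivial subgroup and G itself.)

G has 48 subgroups. Checking conjugation-invariance by order — order 1: 1/1 normal; order 2: 1/21 normal; order 4: 1/11 normal; order 5: 1/1 normal; order 8: 0/5 normal; order 10: 1/5 normal; order 20: 3/3 normal; order 40: 1/1 normal.
Total normal subgroups: 9.

9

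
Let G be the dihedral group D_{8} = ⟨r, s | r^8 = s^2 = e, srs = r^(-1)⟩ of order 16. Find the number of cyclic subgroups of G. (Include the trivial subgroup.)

12

A cyclic subgroup of order d is generated by each of its φ(d) elements of order d, so the cyclic subgroups of order d number (#elements of order d)/φ(d).
Cyclic subgroups by order — order 1: 1; order 2: 9; order 4: 1; order 8: 1.
Total: 12.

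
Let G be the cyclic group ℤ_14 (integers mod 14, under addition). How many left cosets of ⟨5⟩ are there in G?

|⟨5⟩| = 14 and |G| = 14.
By Lagrange, [G : H] = |G|/|H| = 14/14 = 1.

1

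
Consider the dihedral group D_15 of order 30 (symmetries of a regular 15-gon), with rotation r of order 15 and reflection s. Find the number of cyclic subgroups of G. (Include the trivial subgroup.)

19

Group the elements of G by the cyclic subgroup they generate; each cyclic subgroup of order d accounts for φ(d) elements.
Cyclic subgroups by order — order 1: 1; order 2: 15; order 3: 1; order 5: 1; order 15: 1.
Total: 19.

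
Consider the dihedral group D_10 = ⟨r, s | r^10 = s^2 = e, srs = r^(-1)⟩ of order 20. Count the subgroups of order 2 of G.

11

|G| = 20 and 2 | 20, so subgroups of order 2 are possible by Lagrange.
The subgroups of order 2 are: {e, r^2s}; {e, r^3s}; {e, r^4s}; {e, r^5}; … (11 in all).
So G has 11 subgroups of order 2.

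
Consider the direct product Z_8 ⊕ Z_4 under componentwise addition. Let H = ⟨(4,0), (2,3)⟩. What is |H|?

8

|⟨(4,0)⟩| = 2 and |⟨(2,3)⟩| = 4, so |H| is a multiple of lcm(2, 4) = 4 and divides |G| = 32.
Closing under the operation: H = {(0,0), (0,2), (2,1), (2,3), (4,0), (4,2), (6,1), (6,3)}, so |H| = 8.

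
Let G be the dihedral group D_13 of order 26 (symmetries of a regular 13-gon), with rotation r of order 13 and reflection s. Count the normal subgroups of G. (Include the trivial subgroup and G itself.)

3

G has 16 subgroups. Checking conjugation-invariance by order — order 1: 1/1 normal; order 2: 0/13 normal; order 13: 1/1 normal; order 26: 1/1 normal.
Total normal subgroups: 3.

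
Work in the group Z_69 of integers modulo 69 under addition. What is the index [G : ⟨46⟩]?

|⟨46⟩| = 3 and |G| = 69.
By Lagrange, [G : H] = |G|/|H| = 69/3 = 23.

23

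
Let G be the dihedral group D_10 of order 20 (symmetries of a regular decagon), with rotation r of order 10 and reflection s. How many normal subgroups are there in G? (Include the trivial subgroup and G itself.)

G has 22 subgroups. Checking conjugation-invariance by order — order 1: 1/1 normal; order 2: 1/11 normal; order 4: 0/5 normal; order 5: 1/1 normal; order 10: 3/3 normal; order 20: 1/1 normal.
Total normal subgroups: 7.

7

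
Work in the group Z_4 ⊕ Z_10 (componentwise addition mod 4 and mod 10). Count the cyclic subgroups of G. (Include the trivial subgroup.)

12

Group the elements of G by the cyclic subgroup they generate; each cyclic subgroup of order d accounts for φ(d) elements.
Cyclic subgroups by order — order 1: 1; order 2: 3; order 4: 2; order 5: 1; order 10: 3; order 20: 2.
Total: 12.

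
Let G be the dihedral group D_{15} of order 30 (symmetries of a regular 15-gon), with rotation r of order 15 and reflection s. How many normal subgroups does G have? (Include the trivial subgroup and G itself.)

5

G has 28 subgroups. Checking conjugation-invariance by order — order 1: 1/1 normal; order 2: 0/15 normal; order 3: 1/1 normal; order 5: 1/1 normal; order 6: 0/5 normal; order 10: 0/3 normal; order 15: 1/1 normal; order 30: 1/1 normal.
Total normal subgroups: 5.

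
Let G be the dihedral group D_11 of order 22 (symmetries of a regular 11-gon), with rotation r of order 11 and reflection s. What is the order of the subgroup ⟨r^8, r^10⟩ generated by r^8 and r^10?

11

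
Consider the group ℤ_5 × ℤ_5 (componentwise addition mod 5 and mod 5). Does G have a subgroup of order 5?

Yes

5 | 25. A subgroup of order 5 is {(0,0), (0,1), (0,2), (0,3), (0,4)}.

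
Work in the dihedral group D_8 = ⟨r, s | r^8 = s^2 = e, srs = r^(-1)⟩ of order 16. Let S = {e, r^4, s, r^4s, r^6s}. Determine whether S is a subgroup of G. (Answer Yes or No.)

No

|S| = 5 does not divide |G| = 16, so by Lagrange S is not a subgroup.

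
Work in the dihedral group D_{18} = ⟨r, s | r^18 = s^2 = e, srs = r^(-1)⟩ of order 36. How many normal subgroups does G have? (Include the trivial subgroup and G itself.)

9

G has 45 subgroups. Checking conjugation-invariance by order — order 1: 1/1 normal; order 2: 1/19 normal; order 3: 1/1 normal; order 4: 0/9 normal; order 6: 1/7 normal; order 9: 1/1 normal; order 12: 0/3 normal; order 18: 3/3 normal; order 36: 1/1 normal.
Total normal subgroups: 9.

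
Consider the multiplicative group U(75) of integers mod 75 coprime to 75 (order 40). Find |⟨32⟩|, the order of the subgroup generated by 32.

4

Compute successive powers of 32 mod 75: 32, 49, 68, 1; 32^4 ≡ 1 (mod 75).
So |⟨32⟩| = 4.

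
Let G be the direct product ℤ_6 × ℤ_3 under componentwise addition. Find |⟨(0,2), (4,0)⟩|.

|⟨(0,2)⟩| = 3 and |⟨(4,0)⟩| = 3, so |H| is a multiple of lcm(3, 3) = 3 and divides |G| = 18.
Closing under the operation: H = {(0,0), (0,1), (0,2), (2,0), (2,1), (2,2), (4,0), (4,1), (4,2)}, so |H| = 9.

9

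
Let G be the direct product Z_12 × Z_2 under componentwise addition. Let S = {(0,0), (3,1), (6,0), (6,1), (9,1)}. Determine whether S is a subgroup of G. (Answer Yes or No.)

|S| = 5 does not divide |G| = 24, so by Lagrange S is not a subgroup.

No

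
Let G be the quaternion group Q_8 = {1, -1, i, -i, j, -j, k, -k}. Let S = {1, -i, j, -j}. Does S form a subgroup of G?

No

-i ∈ S but its inverse i ∉ S, so S is not a subgroup.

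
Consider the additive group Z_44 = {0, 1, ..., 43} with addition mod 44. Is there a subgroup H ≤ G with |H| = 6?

6 does not divide |G| = 44, so by Lagrange no subgroup of order 6 exists.

No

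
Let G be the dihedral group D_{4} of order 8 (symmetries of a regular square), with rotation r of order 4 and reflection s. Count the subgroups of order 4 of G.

3

|G| = 8 and 4 | 8, so subgroups of order 4 are possible by Lagrange.
The subgroups of order 4 are: {e, r, r^2, r^3}; {e, r^2, s, r^2s}; {e, r^2, rs, r^3s}.
So G has 3 subgroups of order 4.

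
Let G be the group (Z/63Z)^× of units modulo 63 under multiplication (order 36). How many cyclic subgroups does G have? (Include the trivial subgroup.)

A cyclic subgroup of order d is generated by each of its φ(d) elements of order d, so the cyclic subgroups of order d number (#elements of order d)/φ(d).
Cyclic subgroups by order — order 1: 1; order 2: 3; order 3: 4; order 6: 12.
Total: 20.

20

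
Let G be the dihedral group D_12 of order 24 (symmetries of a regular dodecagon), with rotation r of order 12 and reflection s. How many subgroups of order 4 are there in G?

|G| = 24 and 4 | 24, so subgroups of order 4 are possible by Lagrange.
The subgroups of order 4 are: {e, r^6, r^4s, r^10s}; {e, r^6, r^5s, r^11s}; {e, r^6, r^2s, r^8s}; {e, r^3, r^6, r^9}; … (7 in all).
So G has 7 subgroups of order 4.

7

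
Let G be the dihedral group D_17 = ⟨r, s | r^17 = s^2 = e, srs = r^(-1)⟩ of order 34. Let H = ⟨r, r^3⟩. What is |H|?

17

|⟨r⟩| = 17 and |⟨r^3⟩| = 17, so |H| is a multiple of lcm(17, 17) = 17 and divides |G| = 34.
Closing under the operation: H = {e, r, r^2, r^3, r^4, r^5, r^6, r^7, r^8, r^9, r^10, r^11, r^12, r^13, r^14, r^15, r^16}, so |H| = 17.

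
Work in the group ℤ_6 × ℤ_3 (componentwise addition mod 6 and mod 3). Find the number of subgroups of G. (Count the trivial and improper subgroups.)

|G| = 18, so by Lagrange every subgroup order divides 18. Divisors: 1, 2, 3, 6, 9, 18.
Subgroups by order — order 1: 1; order 2: 1; order 3: 4; order 6: 4; order 9: 1; order 18: 1.
Total: 1 + 1 + 4 + 4 + 1 + 1 = 12.

12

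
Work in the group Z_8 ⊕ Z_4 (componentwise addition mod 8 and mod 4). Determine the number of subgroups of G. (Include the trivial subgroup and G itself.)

|G| = 32, so by Lagrange every subgroup order divides 32. Divisors: 1, 2, 4, 8, 16, 32.
Subgroups by order — order 1: 1; order 2: 3; order 4: 7; order 8: 7; order 16: 3; order 32: 1.
Total: 1 + 3 + 7 + 7 + 3 + 1 = 22.

22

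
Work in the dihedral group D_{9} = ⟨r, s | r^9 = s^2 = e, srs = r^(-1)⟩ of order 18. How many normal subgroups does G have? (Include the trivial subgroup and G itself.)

4

G has 16 subgroups. Checking conjugation-invariance by order — order 1: 1/1 normal; order 2: 0/9 normal; order 3: 1/1 normal; order 6: 0/3 normal; order 9: 1/1 normal; order 18: 1/1 normal.
Total normal subgroups: 4.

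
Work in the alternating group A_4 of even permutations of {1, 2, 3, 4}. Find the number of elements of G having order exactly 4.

0

No element of G has order 4 (even though 4 | 12).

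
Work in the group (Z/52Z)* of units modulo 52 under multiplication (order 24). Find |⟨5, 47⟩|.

8

|⟨5⟩| = 4 and |⟨47⟩| = 4, so |H| is a multiple of lcm(4, 4) = 4 and divides |G| = 24.
Closing under the operation: H = {1, 5, 21, 25, 27, 31, 47, 51}, so |H| = 8.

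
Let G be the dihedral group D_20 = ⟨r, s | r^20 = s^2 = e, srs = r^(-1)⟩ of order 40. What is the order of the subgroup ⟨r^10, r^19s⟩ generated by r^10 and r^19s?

4

|⟨r^10⟩| = 2 and |⟨r^19s⟩| = 2, so |H| is a multiple of lcm(2, 2) = 2 and divides |G| = 40.
Closing under the operation: H = {e, r^10, r^9s, r^19s}, so |H| = 4.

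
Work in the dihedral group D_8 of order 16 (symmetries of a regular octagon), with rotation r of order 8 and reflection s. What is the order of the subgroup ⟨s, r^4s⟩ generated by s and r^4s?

4

|⟨s⟩| = 2 and |⟨r^4s⟩| = 2, so |H| is a multiple of lcm(2, 2) = 2 and divides |G| = 16.
Closing under the operation: H = {e, r^4, s, r^4s}, so |H| = 4.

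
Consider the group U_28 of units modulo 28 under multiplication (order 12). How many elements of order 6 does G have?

The elements of order 6 are: 3, 5, 11, 17, 19, 23.
That's 6.

6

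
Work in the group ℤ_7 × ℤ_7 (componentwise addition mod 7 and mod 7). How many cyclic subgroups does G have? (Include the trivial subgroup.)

Group the elements of G by the cyclic subgroup they generate; each cyclic subgroup of order d accounts for φ(d) elements.
Cyclic subgroups by order — order 1: 1; order 7: 8.
Total: 9.

9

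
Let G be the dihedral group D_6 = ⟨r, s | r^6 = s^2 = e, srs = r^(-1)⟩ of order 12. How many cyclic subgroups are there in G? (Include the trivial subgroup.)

10

Each element a generates a cyclic subgroup ⟨a⟩; distinct elements may generate the same one (a cyclic group of order d has φ(d) generators).
Cyclic subgroups by order — order 1: 1; order 2: 7; order 3: 1; order 6: 1.
Total: 10.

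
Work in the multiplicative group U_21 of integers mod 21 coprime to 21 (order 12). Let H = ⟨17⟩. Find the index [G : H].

|⟨17⟩| = 6 and |G| = 12.
By Lagrange, [G : H] = |G|/|H| = 12/6 = 2.

2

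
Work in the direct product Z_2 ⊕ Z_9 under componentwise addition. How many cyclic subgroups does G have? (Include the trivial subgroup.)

A cyclic subgroup of order d is generated by each of its φ(d) elements of order d, so the cyclic subgroups of order d number (#elements of order d)/φ(d).
Cyclic subgroups by order — order 1: 1; order 2: 1; order 3: 1; order 6: 1; order 9: 1; order 18: 1.
Total: 6.

6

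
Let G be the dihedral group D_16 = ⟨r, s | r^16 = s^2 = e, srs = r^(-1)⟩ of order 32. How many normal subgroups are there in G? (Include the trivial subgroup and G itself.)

G has 36 subgroups. Checking conjugation-invariance by order — order 1: 1/1 normal; order 2: 1/17 normal; order 4: 1/9 normal; order 8: 1/5 normal; order 16: 3/3 normal; order 32: 1/1 normal.
Total normal subgroups: 8.

8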